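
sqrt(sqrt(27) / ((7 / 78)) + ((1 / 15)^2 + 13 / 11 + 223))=sqrt(44594550 * sqrt(3) + 299070079) / 1155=16.80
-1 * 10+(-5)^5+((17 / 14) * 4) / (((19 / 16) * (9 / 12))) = -1248689 / 399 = -3129.55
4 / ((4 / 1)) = 1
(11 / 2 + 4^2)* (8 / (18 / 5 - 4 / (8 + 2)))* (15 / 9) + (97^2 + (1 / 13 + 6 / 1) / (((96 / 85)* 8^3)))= 9498.59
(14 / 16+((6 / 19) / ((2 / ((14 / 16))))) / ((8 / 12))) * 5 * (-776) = -159565 / 38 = -4199.08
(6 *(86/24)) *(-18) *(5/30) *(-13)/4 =1677/8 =209.62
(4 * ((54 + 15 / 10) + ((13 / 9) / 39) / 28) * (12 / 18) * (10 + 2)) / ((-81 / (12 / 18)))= -671344 / 45927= -14.62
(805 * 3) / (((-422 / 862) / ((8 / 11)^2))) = -66615360 / 25531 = -2609.20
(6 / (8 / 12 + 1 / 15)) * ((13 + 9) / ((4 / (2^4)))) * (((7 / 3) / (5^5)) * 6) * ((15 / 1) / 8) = 756 / 125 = 6.05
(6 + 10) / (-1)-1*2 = -18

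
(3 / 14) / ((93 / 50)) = 0.12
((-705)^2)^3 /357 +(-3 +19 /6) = 343927169767200.80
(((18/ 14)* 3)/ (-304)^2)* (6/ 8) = 81/ 2587648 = 0.00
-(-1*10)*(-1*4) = -40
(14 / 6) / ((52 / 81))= 189 / 52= 3.63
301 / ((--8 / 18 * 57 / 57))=2709 / 4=677.25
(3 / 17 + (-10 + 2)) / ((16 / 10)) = -665 / 136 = -4.89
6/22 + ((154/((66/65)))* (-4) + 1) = -19978/33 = -605.39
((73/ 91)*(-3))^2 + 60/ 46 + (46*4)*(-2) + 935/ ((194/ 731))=116843266461/ 36949822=3162.21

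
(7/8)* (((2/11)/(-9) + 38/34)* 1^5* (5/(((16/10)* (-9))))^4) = 5050390625/361829597184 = 0.01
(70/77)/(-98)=-5/539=-0.01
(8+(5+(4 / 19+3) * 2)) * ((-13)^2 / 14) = 62361 / 266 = 234.44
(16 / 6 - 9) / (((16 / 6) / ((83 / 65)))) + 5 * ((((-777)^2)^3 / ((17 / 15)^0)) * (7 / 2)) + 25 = 2002476854989424361323 / 520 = 3850917028825816079.47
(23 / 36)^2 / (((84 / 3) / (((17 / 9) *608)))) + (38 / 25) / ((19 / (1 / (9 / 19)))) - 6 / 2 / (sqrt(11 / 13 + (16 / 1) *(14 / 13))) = 16.21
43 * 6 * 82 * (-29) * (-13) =7975812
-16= -16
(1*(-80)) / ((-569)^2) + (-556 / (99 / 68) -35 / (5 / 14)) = -15381893030 / 32052339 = -479.90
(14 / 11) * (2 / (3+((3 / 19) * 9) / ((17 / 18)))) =9044 / 16005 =0.57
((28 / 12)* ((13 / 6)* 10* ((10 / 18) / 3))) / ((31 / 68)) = 154700 / 7533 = 20.54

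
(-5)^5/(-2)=3125/2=1562.50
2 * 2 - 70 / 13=-18 / 13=-1.38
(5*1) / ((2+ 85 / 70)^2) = 196 / 405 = 0.48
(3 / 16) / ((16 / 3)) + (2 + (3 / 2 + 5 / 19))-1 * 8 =-20437 / 4864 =-4.20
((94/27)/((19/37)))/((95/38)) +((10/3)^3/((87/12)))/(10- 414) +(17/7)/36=194002159/70120260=2.77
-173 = -173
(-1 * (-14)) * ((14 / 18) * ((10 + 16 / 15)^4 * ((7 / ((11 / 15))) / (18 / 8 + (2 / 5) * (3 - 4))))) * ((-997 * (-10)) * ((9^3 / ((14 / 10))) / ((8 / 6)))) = 3281192287342.23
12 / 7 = 1.71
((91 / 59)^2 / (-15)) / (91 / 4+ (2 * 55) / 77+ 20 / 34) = -3941756 / 615562635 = -0.01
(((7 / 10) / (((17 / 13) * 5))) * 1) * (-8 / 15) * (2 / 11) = -728 / 70125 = -0.01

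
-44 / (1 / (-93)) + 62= 4154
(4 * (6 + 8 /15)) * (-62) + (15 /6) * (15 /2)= -96091 /60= -1601.52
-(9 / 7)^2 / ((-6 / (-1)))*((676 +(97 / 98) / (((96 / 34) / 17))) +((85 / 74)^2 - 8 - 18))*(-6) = 1086.52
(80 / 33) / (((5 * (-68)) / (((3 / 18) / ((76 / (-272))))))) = 8 / 1881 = 0.00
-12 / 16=-3 / 4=-0.75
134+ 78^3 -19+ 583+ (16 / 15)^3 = 1603972846 / 3375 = 475251.21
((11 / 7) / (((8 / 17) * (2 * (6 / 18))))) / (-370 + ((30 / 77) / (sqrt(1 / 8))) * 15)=-0.01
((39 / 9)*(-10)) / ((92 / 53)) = -3445 / 138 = -24.96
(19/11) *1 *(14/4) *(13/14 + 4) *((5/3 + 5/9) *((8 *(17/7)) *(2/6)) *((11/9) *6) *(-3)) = -594320/63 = -9433.65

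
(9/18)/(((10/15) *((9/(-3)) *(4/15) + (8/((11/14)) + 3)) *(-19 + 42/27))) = -0.00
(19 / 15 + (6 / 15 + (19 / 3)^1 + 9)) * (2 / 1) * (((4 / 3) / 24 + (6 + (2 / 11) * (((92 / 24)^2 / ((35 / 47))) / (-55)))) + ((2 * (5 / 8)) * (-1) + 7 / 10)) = 70501703 / 381150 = 184.97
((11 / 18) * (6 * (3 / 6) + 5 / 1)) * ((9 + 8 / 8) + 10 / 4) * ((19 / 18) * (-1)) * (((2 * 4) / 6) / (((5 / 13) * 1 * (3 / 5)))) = -271700 / 729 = -372.70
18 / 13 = 1.38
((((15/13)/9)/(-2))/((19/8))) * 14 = -280/741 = -0.38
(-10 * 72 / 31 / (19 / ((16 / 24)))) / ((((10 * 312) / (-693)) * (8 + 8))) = 693 / 61256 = 0.01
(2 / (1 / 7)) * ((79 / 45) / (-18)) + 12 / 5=1.03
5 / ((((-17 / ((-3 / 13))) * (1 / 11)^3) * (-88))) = -1815 / 1768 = -1.03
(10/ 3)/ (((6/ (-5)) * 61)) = -25/ 549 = -0.05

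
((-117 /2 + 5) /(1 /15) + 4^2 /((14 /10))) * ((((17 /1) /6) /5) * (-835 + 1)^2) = -2182596765 /7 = -311799537.86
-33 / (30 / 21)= -231 / 10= -23.10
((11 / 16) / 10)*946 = 5203 / 80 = 65.04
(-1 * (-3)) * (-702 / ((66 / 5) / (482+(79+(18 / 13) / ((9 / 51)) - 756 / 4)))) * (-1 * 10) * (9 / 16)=14999175 / 44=340890.34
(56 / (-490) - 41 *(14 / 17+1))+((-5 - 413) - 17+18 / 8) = -1208157 / 2380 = -507.63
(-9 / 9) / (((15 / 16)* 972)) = -0.00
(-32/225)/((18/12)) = -64/675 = -0.09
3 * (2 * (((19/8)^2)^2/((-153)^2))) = 130321/15980544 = 0.01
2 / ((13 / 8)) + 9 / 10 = 277 / 130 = 2.13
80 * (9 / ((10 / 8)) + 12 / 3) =896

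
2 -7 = -5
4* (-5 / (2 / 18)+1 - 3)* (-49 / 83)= 9212 / 83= 110.99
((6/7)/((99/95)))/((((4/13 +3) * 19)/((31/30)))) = 403/29799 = 0.01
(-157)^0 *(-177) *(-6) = 1062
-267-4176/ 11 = -7113/ 11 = -646.64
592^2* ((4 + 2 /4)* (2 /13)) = 242628.92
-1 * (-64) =64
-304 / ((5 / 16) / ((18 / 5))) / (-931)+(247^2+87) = 74847208 / 1225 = 61099.76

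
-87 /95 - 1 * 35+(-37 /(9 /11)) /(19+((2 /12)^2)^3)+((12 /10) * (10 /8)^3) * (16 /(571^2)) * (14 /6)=-420597498830091 /10982909532470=-38.30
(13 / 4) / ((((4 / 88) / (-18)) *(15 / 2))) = -858 / 5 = -171.60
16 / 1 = 16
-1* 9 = -9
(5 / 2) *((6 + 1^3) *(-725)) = -25375 / 2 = -12687.50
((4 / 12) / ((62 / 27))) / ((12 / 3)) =0.04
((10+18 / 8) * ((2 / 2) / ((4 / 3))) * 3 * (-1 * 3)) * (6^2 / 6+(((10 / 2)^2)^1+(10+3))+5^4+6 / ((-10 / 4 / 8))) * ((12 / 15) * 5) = -4298427 / 20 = -214921.35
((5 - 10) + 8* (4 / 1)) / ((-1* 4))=-27 / 4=-6.75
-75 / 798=-25 / 266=-0.09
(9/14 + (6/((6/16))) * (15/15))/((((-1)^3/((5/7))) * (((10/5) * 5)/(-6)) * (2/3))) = 2097/196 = 10.70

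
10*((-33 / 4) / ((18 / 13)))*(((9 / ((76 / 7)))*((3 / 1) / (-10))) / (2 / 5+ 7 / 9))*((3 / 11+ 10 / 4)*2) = 2248155 / 32224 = 69.77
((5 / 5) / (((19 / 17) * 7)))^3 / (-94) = -0.00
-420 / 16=-105 / 4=-26.25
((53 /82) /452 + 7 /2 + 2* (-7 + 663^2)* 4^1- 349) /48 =43440867395 /593024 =73253.14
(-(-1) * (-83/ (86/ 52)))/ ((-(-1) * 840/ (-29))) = 31291/ 18060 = 1.73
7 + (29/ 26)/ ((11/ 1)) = 2031/ 286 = 7.10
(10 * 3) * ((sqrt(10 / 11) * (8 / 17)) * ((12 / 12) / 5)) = 48 * sqrt(110) / 187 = 2.69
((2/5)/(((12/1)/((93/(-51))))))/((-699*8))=31/2851920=0.00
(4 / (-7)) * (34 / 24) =-17 / 21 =-0.81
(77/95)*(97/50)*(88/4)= 82159/2375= 34.59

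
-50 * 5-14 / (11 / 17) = -2988 / 11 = -271.64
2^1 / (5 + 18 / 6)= 1 / 4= 0.25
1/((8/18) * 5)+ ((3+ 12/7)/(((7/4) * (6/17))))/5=1937/980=1.98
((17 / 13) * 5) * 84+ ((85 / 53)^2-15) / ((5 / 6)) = 19511664 / 36517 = 534.32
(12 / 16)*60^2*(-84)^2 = 19051200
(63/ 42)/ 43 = 3/ 86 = 0.03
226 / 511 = 0.44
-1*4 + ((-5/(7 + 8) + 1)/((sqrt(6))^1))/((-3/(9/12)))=-4 - sqrt(6)/36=-4.07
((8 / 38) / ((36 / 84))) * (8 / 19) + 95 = 103109 / 1083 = 95.21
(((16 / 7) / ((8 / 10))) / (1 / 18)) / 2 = 180 / 7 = 25.71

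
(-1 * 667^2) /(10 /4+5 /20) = -1779556 /11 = -161777.82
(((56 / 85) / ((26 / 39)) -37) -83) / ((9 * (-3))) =1124 / 255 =4.41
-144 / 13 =-11.08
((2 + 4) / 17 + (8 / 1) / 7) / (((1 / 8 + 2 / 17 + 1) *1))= 1424 / 1183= 1.20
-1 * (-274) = 274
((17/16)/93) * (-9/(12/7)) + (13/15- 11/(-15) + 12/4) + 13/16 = 53097/9920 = 5.35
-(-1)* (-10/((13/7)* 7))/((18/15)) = -25/39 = -0.64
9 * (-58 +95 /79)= -40383 /79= -511.18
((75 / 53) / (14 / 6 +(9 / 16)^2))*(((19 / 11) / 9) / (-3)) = -24320 / 711843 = -0.03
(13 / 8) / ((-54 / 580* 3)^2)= 273325 / 13122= 20.83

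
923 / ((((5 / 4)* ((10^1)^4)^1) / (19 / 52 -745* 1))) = -2749191 / 50000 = -54.98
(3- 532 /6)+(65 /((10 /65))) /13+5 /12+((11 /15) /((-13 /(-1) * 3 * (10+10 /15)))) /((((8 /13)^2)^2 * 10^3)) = -103710695833 /1966080000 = -52.75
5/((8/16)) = 10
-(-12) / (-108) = -1 / 9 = -0.11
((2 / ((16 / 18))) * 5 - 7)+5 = 37 / 4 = 9.25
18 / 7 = 2.57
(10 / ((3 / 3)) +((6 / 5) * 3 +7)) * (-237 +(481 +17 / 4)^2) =387659967 / 80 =4845749.59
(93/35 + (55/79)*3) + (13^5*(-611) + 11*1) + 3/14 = -1254535838931/5530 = -226860007.04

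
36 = 36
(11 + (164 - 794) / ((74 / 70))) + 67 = -517.95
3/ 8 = 0.38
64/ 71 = 0.90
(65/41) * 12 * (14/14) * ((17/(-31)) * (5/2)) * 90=-2983500/1271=-2347.36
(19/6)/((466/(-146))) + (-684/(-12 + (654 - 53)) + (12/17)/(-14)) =-11365703/5157222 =-2.20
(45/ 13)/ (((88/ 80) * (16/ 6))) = 675/ 572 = 1.18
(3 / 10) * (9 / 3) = 9 / 10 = 0.90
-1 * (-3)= 3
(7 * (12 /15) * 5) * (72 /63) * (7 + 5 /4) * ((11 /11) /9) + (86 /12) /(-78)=13685 /468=29.24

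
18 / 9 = 2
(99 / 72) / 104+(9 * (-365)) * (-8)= 21864971 / 832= 26280.01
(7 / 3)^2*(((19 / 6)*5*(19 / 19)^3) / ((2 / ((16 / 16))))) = 4655 / 108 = 43.10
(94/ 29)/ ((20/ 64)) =1504/ 145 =10.37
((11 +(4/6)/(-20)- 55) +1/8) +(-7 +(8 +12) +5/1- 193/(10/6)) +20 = -2921/24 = -121.71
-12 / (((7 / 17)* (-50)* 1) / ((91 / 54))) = 221 / 225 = 0.98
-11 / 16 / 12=-11 / 192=-0.06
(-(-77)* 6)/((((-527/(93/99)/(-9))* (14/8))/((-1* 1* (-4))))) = 288/17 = 16.94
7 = 7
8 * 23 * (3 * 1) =552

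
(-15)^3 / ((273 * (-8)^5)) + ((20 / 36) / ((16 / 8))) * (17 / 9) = 126821365 / 241532928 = 0.53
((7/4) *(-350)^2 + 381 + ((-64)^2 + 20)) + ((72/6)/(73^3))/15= 425724644124/1945085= 218872.00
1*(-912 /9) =-304 /3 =-101.33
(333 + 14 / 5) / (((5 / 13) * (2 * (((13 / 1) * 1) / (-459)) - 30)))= -10018593 / 344900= -29.05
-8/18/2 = -2/9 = -0.22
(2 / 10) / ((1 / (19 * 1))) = 19 / 5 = 3.80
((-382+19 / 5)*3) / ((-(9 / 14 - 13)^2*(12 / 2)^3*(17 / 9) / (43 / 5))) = 3984337 / 25439650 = 0.16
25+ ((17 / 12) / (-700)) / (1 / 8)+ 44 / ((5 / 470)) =4369033 / 1050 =4160.98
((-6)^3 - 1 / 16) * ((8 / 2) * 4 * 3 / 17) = -10371 / 17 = -610.06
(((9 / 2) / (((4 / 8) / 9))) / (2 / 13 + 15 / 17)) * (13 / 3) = 77571 / 229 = 338.74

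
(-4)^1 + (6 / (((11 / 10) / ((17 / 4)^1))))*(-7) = -1829 / 11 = -166.27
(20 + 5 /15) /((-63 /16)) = -976 /189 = -5.16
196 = 196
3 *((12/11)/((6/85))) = 510/11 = 46.36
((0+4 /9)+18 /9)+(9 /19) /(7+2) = 427 /171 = 2.50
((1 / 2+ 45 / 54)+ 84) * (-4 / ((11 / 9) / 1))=-279.27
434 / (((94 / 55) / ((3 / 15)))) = 2387 / 47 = 50.79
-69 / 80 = -0.86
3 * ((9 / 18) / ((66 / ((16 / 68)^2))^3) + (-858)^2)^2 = 407774296556812211807422014505337104 / 250812652469785208341803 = 1625812304688.00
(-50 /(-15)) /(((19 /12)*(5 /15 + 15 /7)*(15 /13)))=14 /19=0.74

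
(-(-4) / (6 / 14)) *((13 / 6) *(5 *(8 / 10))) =728 / 9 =80.89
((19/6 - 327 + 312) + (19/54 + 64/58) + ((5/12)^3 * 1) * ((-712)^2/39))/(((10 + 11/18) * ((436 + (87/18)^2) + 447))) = 227173688/2349516403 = 0.10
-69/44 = -1.57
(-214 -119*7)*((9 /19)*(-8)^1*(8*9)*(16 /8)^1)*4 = 43421184 /19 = 2285325.47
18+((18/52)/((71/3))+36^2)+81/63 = 16996311/12922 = 1315.30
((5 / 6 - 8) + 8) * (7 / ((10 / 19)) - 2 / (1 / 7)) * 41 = -287 / 12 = -23.92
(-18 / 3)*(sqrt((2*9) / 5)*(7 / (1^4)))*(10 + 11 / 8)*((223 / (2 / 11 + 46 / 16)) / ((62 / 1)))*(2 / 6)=-4687683*sqrt(10) / 41695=-355.53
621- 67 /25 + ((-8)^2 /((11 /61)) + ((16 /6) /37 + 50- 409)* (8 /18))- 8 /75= 223515958 /274725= 813.60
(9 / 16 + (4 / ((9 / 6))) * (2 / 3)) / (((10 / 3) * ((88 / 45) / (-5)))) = -5055 / 2816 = -1.80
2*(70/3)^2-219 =7829/9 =869.89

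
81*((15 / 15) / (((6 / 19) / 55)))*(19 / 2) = 536085 / 4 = 134021.25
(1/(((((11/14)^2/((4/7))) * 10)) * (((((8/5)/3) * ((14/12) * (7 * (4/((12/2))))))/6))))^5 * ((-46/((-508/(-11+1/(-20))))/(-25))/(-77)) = -70893300441132/532870294679452431625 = -0.00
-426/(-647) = 0.66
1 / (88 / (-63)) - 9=-855 / 88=-9.72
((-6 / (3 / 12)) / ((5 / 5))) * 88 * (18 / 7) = -38016 / 7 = -5430.86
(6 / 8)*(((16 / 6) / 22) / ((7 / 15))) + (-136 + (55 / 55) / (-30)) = -313787 / 2310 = -135.84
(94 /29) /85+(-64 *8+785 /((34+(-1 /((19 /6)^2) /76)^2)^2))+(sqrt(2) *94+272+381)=94 *sqrt(2)+35752018482525957074852 /252277201329123240785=274.65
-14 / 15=-0.93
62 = 62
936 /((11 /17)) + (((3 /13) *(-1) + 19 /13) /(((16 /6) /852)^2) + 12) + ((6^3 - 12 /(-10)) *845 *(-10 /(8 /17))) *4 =-2212681074 /143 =-15473294.22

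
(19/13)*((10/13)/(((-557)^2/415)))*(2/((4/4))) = 157700/52432081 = 0.00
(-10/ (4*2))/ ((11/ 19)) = -95/ 44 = -2.16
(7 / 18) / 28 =1 / 72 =0.01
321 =321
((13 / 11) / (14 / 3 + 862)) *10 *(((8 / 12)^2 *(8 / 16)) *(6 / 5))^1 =1 / 275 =0.00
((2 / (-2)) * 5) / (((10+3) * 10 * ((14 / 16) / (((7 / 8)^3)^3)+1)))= -5764801 / 586092442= -0.01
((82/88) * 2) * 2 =41/11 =3.73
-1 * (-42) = 42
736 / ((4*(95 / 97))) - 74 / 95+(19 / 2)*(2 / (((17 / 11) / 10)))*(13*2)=5464458 / 1615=3383.57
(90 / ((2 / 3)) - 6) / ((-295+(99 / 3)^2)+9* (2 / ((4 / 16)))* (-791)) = -3 / 1306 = -0.00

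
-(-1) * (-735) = -735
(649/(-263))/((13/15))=-9735/3419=-2.85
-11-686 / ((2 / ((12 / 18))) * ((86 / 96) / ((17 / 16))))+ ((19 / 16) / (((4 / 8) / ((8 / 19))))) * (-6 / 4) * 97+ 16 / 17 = -623935 / 1462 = -426.77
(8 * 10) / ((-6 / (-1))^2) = 20 / 9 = 2.22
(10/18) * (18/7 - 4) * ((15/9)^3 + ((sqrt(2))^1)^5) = -200 * sqrt(2)/63 - 6250/1701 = -8.16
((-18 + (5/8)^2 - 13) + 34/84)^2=1647954025/1806336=912.32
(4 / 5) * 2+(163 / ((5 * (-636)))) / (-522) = 2656099 / 1659960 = 1.60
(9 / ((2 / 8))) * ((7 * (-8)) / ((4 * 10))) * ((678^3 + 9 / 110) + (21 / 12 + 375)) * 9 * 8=-311017863283848 / 275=-1130974048304.90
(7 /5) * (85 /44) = 119 /44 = 2.70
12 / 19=0.63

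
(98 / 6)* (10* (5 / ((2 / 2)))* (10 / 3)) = 24500 / 9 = 2722.22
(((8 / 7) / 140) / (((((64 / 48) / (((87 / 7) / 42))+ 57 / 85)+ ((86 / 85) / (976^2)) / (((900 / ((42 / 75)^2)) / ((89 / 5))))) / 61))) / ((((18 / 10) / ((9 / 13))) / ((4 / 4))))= 5924204100000000 / 160115000114947787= 0.04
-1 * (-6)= 6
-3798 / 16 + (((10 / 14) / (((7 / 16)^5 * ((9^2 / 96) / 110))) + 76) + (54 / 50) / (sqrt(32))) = 27 * sqrt(2) / 200 + 143538609607 / 25412184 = 5648.61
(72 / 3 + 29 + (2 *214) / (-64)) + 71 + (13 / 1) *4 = 2709 / 16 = 169.31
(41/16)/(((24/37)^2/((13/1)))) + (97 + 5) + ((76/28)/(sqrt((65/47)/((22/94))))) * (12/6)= 38 * sqrt(715)/455 + 1669709/9216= 183.41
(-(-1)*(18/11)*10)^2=32400/121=267.77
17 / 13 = 1.31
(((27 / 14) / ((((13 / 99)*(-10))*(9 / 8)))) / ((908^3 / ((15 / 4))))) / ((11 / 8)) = -0.00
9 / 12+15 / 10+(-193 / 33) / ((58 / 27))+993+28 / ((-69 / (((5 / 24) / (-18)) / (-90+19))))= 41879778445 / 42195087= 992.53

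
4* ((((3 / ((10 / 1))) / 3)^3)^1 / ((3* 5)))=1 / 3750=0.00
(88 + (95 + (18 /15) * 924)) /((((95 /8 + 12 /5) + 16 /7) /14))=5063856 /4637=1092.05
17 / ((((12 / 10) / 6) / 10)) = 850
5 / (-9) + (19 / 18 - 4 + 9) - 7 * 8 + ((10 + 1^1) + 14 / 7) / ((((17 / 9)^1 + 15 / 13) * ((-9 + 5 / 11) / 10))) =-928621 / 16732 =-55.50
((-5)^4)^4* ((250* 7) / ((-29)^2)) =267028808593750 / 841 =317513446603.75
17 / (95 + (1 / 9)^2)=1377 / 7696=0.18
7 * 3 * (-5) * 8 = -840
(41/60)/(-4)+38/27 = 2671/2160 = 1.24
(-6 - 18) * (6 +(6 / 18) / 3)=-440 / 3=-146.67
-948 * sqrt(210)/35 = -392.51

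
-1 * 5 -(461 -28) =-438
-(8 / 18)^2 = -16 / 81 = -0.20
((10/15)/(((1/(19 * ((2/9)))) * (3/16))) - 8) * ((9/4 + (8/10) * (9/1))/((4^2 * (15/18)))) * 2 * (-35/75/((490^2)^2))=-71/882367500000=-0.00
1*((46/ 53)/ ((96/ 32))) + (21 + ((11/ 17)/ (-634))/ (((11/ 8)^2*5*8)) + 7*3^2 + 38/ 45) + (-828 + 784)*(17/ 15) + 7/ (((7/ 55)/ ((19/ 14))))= 43509512087/ 395865162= 109.91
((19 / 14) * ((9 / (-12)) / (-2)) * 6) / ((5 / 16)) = 9.77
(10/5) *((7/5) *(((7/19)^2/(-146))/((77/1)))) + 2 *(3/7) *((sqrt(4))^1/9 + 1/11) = 0.27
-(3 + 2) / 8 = -5 / 8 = -0.62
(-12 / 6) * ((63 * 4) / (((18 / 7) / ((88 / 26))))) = -8624 / 13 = -663.38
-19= -19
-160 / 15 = -32 / 3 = -10.67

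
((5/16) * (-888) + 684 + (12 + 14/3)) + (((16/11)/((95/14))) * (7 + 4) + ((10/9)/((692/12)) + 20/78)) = 545846101/1281930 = 425.80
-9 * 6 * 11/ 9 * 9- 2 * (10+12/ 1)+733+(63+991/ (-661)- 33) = 81634/ 661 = 123.50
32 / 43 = 0.74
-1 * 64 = -64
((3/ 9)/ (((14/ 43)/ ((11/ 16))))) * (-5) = -2365/ 672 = -3.52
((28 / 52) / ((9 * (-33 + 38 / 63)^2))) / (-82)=-3087 / 4440615946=-0.00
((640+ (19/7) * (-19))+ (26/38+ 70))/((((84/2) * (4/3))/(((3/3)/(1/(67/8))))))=2936677/29792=98.57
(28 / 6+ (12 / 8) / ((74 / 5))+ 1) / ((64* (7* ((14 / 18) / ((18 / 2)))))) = 69147 / 464128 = 0.15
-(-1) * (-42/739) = -42/739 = -0.06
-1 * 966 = -966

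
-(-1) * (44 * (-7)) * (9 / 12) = -231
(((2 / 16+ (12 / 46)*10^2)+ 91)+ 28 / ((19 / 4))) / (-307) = -430381 / 1073272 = -0.40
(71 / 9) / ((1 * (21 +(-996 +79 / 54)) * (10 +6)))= -213 / 420568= -0.00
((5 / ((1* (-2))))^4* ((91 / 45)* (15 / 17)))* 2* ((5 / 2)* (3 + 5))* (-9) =-853125 / 34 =-25091.91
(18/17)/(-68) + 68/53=38827/30634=1.27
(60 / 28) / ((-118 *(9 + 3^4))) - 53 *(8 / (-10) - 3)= 4990687 / 24780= 201.40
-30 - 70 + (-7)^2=-51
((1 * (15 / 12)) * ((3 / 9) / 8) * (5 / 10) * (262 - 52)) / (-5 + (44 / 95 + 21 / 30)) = -16625 / 11664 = -1.43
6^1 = 6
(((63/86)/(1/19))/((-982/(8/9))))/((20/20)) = -266/21113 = -0.01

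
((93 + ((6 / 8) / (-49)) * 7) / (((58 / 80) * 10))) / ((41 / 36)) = 93636 / 8323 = 11.25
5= 5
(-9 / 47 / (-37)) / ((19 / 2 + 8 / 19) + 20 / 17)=0.00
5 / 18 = 0.28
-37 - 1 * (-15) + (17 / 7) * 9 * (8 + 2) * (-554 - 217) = -168540.57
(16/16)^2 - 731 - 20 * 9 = -910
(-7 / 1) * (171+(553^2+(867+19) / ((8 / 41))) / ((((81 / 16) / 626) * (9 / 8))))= -174074805989 / 729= -238785742.10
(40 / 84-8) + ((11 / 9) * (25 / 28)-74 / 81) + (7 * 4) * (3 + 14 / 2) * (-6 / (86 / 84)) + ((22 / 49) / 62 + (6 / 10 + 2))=-174134074291 / 105813540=-1645.67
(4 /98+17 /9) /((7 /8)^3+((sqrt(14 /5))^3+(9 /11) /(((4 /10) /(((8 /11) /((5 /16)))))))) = 59919548480000 /43090127806257- 882751569920 * sqrt(70) /6155732543751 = 0.19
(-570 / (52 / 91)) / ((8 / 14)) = -13965 / 8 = -1745.62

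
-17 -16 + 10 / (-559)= -33.02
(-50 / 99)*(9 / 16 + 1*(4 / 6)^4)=-0.38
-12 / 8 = -3 / 2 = -1.50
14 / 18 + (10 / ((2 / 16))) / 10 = 79 / 9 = 8.78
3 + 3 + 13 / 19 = 6.68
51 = 51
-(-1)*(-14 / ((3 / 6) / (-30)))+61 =901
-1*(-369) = 369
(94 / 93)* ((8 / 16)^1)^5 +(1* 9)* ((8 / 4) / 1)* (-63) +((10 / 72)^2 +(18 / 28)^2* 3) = -139367423 / 123039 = -1132.71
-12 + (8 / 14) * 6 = -60 / 7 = -8.57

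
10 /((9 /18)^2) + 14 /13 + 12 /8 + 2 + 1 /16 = 9285 /208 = 44.64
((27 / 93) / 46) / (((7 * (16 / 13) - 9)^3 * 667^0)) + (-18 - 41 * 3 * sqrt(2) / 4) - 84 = -18201273 / 178250 - 123 * sqrt(2) / 4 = -145.60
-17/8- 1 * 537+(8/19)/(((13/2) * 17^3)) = -5233872815/9708088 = -539.12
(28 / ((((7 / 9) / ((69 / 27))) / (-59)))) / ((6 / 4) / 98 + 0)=-354629.33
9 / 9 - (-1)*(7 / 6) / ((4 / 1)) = 1.29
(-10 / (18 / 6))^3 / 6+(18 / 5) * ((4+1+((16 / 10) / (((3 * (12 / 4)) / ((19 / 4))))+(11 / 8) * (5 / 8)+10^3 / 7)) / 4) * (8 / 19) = 50.50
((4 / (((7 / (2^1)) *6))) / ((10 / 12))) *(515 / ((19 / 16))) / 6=6592 / 399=16.52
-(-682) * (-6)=-4092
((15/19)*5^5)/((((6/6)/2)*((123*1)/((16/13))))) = 500000/10127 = 49.37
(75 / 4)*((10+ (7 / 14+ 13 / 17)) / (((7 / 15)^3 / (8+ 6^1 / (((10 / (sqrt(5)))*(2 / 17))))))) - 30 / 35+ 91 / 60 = 5817043241 / 349860+ 58168125*sqrt(5) / 5488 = 40327.19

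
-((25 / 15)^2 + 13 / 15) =-164 / 45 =-3.64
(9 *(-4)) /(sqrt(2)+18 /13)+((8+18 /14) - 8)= 603 - 3042 *sqrt(2) /7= -11.58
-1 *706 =-706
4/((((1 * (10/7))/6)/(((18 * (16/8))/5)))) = 3024/25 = 120.96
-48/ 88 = -6/ 11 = -0.55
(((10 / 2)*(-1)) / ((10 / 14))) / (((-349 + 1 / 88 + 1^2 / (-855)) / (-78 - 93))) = -3.43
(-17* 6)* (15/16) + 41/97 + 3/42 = -516751/5432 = -95.13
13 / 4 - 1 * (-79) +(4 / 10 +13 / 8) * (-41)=-31 / 40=-0.78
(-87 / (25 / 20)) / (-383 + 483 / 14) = 696 / 3485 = 0.20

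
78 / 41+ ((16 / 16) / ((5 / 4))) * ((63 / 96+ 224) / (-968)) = 2725411 / 1587520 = 1.72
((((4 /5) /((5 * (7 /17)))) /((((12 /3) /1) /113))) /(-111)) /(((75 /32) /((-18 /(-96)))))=-3842 /485625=-0.01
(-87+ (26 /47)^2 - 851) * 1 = -2071366 /2209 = -937.69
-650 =-650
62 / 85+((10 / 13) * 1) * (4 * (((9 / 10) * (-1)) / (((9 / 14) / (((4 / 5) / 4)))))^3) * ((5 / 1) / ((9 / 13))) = 23102 / 95625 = 0.24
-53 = -53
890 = 890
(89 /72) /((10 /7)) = 623 /720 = 0.87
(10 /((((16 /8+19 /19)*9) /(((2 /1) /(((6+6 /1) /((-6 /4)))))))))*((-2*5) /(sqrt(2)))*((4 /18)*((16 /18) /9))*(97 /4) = 4850*sqrt(2) /19683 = 0.35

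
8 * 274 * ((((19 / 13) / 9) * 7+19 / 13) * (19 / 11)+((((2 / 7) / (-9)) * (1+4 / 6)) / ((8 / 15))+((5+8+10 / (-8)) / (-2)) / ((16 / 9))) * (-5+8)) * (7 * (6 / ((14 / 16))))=-1808489050 / 3003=-602227.46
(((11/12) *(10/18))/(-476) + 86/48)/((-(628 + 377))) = -92051/51665040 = -0.00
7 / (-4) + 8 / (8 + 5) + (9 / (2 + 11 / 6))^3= 7470275 / 632684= 11.81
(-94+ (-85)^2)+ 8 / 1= 7139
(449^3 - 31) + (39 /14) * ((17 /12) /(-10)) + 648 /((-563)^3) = 9045906280275972993 /99933986320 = 90518817.61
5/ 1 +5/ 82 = 415/ 82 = 5.06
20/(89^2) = 20/7921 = 0.00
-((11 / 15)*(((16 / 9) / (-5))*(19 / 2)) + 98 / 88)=40493 / 29700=1.36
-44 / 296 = -11 / 74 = -0.15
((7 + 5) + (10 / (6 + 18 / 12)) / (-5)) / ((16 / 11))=121 / 15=8.07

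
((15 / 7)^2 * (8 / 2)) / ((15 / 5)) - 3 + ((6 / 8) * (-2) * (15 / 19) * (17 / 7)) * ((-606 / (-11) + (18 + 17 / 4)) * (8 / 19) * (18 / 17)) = -18687447 / 194579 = -96.04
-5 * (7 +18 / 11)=-475 / 11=-43.18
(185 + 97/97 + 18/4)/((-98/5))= -1905/196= -9.72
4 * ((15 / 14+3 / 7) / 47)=6 / 47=0.13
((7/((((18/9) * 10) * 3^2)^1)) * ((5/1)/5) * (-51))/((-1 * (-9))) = -119/540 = -0.22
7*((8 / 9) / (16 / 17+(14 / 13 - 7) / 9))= 12376 / 563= 21.98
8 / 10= 4 / 5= 0.80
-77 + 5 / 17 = -1304 / 17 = -76.71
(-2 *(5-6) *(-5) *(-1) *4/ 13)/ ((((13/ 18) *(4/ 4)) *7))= 0.61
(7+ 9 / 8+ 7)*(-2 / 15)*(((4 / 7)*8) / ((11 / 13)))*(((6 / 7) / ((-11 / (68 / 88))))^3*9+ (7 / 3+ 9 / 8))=-655276927409 / 17400755295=-37.66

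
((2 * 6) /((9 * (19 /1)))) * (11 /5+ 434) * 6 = 17448 /95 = 183.66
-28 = -28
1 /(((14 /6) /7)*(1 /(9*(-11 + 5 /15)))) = -288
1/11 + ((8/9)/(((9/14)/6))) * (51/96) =1336/297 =4.50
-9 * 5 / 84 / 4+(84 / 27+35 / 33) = 44771 / 11088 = 4.04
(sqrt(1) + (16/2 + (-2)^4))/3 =25/3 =8.33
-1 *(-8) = 8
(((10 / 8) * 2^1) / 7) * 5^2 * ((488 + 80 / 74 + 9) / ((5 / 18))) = 4146525 / 259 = 16009.75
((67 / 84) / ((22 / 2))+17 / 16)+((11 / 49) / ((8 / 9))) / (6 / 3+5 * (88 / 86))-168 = -36687809 / 219912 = -166.83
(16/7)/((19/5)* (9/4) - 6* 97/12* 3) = -320/19173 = -0.02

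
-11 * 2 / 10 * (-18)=198 / 5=39.60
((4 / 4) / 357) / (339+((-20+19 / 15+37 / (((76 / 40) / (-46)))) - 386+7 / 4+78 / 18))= -380 / 129614919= -0.00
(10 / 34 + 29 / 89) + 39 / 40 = 96527 / 60520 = 1.59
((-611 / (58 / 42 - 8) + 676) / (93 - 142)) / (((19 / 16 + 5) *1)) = -1708720 / 674289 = -2.53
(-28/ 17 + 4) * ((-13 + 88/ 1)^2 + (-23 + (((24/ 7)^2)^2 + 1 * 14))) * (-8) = -108314.02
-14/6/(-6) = 7/18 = 0.39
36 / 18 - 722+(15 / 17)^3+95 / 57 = -10577390 / 14739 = -717.65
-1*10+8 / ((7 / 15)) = 50 / 7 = 7.14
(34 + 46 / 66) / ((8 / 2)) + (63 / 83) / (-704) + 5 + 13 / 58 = 70648103 / 5083584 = 13.90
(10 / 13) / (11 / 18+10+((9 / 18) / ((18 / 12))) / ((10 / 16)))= 900 / 13039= 0.07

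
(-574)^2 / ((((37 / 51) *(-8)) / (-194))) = 407479443 / 37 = 11012957.92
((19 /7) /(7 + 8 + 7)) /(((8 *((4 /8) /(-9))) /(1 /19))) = -9 /616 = -0.01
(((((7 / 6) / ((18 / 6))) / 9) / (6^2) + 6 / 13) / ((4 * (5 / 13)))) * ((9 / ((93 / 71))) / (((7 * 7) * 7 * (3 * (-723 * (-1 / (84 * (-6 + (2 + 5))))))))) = 2490893 / 10674863640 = 0.00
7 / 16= 0.44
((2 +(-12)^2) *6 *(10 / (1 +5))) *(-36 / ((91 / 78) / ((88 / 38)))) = -13875840 / 133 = -104329.62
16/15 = 1.07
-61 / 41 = -1.49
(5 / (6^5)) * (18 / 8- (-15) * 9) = 305 / 3456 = 0.09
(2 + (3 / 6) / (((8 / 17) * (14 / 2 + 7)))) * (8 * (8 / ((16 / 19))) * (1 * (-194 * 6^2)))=-7712955 / 7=-1101850.71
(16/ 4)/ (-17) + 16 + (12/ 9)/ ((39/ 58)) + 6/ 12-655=-2533001/ 3978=-636.75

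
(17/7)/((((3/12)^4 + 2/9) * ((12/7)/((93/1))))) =303552/521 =582.63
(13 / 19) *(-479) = -6227 / 19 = -327.74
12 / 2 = 6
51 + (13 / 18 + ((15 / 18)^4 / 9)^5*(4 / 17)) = 47457369445140202575409 / 917543123840934346752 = 51.72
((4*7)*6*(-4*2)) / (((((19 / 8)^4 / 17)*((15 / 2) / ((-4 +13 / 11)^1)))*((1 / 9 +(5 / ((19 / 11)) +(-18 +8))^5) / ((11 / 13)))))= -82682707968 / 6557858665735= -0.01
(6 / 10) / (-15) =-1 / 25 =-0.04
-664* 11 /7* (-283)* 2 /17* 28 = 972720.94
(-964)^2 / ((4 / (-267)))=-62030508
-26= -26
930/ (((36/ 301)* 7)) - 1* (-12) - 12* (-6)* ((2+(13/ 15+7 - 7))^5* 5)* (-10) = -4696691051/ 6750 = -695806.08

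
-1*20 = -20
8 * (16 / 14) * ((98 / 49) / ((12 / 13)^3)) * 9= 4394 / 21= 209.24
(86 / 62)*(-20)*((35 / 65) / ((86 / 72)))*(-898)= 4525920 / 403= 11230.57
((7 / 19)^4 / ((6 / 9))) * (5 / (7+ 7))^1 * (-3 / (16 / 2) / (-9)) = 1715 / 4170272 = 0.00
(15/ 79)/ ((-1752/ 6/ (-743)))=11145/ 23068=0.48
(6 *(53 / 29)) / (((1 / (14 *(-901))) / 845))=-3389507940 / 29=-116879584.14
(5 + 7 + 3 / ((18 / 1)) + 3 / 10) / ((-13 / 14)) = -2618 / 195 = -13.43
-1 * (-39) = 39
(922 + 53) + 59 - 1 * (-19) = 1053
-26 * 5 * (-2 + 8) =-780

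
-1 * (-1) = 1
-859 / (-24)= 35.79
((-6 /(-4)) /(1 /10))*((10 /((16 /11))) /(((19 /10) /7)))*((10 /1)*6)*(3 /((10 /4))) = 519750 /19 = 27355.26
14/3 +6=32/3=10.67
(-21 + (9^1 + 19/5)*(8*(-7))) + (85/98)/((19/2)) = -3434034/4655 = -737.71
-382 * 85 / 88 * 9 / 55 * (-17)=496791 / 484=1026.43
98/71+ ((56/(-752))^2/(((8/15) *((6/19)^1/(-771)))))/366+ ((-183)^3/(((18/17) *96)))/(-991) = 75424210630327/1213577521792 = 62.15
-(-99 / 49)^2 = -9801 / 2401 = -4.08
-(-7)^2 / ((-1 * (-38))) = -49 / 38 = -1.29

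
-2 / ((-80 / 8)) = 1 / 5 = 0.20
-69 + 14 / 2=-62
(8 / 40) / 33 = 1 / 165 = 0.01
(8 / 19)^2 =64 / 361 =0.18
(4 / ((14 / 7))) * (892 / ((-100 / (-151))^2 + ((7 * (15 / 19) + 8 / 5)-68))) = -3864313480 / 130908183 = -29.52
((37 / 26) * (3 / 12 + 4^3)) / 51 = 9509 / 5304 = 1.79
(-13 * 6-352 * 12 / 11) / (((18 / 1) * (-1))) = 77 / 3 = 25.67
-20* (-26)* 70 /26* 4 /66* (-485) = -1358000 /33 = -41151.52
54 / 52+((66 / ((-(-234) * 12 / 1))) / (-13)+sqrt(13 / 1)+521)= sqrt(13)+3176071 / 6084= 525.64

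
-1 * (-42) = 42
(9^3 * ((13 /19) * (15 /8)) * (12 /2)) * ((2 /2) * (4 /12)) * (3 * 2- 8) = -142155 /38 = -3740.92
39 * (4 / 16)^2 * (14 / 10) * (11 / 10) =3003 / 800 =3.75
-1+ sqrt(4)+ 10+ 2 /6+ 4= 46 /3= 15.33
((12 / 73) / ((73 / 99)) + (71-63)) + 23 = 166387 / 5329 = 31.22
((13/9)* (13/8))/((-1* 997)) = -169/71784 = -0.00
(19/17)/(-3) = -19/51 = -0.37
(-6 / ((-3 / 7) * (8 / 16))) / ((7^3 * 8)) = 1 / 98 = 0.01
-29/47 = -0.62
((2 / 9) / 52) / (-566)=-1 / 132444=-0.00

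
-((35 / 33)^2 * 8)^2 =-96040000 / 1185921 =-80.98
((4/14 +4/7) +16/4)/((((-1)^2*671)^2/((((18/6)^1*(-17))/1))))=-1734/3151687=-0.00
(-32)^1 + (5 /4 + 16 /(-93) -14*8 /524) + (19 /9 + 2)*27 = 3891943 /48732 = 79.86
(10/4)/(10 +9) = 5/38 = 0.13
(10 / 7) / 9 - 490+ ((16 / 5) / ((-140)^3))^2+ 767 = 277.16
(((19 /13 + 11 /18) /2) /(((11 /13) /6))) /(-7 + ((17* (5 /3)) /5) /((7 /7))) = -485 /88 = -5.51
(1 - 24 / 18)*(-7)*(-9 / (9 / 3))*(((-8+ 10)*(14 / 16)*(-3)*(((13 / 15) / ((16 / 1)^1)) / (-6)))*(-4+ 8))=-637 / 480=-1.33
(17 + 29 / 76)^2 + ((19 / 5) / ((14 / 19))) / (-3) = 300.40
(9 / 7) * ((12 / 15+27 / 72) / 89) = 423 / 24920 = 0.02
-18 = -18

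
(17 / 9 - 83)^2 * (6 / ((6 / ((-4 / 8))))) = -266450 / 81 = -3289.51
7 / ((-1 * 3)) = -7 / 3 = -2.33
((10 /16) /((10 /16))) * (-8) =-8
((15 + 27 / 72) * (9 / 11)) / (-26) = -1107 / 2288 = -0.48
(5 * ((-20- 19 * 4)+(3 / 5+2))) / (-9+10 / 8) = 1868 / 31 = 60.26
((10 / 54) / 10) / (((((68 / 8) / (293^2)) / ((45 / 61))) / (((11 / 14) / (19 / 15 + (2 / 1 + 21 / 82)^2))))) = 79371692950 / 4653969929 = 17.05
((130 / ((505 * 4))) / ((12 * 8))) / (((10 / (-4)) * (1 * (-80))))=13 / 3878400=0.00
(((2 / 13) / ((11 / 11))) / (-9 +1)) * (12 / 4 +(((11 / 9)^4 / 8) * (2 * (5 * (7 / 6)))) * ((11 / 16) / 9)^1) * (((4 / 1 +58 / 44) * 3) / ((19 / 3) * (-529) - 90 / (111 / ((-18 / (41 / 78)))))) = 111744090461 / 372496450968576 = 0.00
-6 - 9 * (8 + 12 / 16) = -84.75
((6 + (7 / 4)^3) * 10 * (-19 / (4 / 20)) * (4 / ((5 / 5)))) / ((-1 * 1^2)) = 345325 / 8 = 43165.62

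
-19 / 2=-9.50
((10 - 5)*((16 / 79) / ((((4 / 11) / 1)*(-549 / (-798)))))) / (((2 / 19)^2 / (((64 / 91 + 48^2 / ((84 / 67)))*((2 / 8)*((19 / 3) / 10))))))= 59956000544 / 563823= 106338.34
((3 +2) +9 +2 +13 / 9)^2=24649 / 81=304.31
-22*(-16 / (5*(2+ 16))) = 176 / 45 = 3.91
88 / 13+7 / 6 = 619 / 78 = 7.94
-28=-28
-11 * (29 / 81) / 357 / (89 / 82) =-26158 / 2573613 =-0.01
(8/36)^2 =4/81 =0.05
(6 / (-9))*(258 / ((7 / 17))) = -2924 / 7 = -417.71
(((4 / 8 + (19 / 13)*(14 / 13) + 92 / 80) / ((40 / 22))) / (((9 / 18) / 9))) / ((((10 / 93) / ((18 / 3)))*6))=100328679 / 338000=296.83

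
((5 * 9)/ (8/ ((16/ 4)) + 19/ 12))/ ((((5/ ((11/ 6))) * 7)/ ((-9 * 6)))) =-10692/ 301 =-35.52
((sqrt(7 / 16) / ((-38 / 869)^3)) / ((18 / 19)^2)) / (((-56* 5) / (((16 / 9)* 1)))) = 656234909* sqrt(7) / 31026240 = 55.96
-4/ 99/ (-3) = 4/ 297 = 0.01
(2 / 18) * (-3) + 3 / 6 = 1 / 6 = 0.17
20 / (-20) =-1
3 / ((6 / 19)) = 19 / 2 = 9.50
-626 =-626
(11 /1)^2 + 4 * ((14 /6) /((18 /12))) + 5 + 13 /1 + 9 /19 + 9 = 154.70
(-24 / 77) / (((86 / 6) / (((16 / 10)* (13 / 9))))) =-832 / 16555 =-0.05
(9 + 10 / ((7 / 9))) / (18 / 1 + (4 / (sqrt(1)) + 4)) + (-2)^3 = -1303 / 182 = -7.16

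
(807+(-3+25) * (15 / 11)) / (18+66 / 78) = 10881 / 245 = 44.41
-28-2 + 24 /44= -324 /11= -29.45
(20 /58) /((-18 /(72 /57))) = -40 /1653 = -0.02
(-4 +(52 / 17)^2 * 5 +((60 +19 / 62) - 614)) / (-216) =9154513 / 3870288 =2.37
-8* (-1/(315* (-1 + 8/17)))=-136/2835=-0.05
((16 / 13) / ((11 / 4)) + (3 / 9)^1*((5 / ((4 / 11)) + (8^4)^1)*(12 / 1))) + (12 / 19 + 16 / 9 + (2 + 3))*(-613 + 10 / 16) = 776114923 / 65208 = 11902.14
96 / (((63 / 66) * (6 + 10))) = 44 / 7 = 6.29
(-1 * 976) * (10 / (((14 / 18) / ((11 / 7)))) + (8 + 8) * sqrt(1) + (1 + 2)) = -1874896 / 49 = -38263.18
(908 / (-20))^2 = 51529 / 25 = 2061.16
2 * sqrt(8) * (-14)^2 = 784 * sqrt(2) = 1108.74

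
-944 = -944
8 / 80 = 1 / 10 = 0.10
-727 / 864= -0.84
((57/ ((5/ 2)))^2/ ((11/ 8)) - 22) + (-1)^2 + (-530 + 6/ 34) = -807644/ 4675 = -172.76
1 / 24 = 0.04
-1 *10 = -10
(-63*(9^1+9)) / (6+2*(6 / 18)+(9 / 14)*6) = -23814 / 221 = -107.76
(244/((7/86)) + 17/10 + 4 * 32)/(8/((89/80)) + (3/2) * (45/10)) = 38967582/173705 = 224.33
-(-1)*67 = 67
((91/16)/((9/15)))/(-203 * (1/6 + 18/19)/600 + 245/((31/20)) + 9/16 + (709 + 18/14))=140697375/12891503398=0.01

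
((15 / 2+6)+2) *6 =93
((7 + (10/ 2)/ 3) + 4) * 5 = 190/ 3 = 63.33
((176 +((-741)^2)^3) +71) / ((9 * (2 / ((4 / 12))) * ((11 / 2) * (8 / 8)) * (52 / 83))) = 264231138859776752 / 297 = 889667134208002.53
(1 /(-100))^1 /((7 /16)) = -4 /175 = -0.02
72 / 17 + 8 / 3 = 352 / 51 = 6.90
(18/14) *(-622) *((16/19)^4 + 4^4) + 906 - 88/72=-1676726558663/8210223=-204224.24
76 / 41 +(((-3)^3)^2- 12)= 29473 / 41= 718.85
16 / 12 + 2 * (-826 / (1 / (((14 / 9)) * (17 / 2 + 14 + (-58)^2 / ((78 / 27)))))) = -118958816 / 39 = -3050226.05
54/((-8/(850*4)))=-22950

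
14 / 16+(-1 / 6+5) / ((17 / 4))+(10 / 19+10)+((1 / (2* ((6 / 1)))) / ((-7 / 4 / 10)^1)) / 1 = 654553 / 54264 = 12.06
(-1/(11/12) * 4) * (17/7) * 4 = -3264/77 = -42.39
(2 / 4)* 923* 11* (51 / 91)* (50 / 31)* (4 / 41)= 3983100 / 8897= 447.69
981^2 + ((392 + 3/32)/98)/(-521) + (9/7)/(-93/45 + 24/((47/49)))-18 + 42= 25446126309586139/26440691648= 962385.05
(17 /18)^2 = 289 /324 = 0.89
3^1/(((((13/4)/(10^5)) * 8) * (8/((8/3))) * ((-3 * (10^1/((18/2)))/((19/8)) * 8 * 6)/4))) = -11875/52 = -228.37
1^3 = 1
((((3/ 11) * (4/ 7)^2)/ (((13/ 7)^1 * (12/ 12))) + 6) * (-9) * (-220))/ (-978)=-181620/ 14833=-12.24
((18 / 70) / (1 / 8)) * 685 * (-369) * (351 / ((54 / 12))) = -283905648 / 7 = -40557949.71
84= 84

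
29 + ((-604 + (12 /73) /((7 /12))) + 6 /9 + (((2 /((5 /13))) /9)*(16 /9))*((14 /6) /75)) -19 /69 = -615065357264 /1070992125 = -574.29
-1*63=-63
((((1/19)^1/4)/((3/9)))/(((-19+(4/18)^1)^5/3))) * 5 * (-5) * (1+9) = 66430125/5238622690262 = 0.00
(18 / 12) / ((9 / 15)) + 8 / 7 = 51 / 14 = 3.64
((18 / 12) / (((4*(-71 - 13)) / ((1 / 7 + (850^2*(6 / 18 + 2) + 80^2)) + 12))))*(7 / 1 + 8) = -177685775 / 1568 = -113320.01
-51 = -51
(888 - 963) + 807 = 732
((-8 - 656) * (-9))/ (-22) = -2988/ 11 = -271.64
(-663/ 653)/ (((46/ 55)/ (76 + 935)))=-36866115/ 30038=-1227.32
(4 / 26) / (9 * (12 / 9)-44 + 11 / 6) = -12 / 2353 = -0.01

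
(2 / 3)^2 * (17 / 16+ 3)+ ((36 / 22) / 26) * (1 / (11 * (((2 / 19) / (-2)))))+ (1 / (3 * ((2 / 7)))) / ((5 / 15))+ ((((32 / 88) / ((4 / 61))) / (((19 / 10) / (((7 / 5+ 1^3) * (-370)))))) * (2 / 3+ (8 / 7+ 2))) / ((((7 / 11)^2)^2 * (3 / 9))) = -3266100701108629 / 18083189124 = -180615.30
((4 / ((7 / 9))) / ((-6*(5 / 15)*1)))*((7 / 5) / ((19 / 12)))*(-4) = 864 / 95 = 9.09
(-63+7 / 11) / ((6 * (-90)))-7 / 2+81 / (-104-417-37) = -324977 / 92070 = -3.53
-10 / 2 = -5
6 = 6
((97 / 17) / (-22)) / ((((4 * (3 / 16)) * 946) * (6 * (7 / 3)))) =-97 / 3714942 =-0.00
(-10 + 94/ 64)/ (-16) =273/ 512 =0.53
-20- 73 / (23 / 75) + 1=-5912 / 23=-257.04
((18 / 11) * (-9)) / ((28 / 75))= -6075 / 154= -39.45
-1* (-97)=97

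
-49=-49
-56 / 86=-28 / 43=-0.65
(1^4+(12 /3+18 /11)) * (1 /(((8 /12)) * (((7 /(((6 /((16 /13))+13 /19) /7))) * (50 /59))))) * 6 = 6550947 /819280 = 8.00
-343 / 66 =-5.20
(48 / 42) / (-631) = -8 / 4417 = -0.00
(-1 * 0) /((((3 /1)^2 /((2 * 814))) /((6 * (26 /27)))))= 0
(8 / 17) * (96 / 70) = 384 / 595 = 0.65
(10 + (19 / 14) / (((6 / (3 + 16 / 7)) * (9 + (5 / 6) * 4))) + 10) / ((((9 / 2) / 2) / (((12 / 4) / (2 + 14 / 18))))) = 11817 / 1225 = 9.65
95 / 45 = 19 / 9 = 2.11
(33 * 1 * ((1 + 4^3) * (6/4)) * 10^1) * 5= 160875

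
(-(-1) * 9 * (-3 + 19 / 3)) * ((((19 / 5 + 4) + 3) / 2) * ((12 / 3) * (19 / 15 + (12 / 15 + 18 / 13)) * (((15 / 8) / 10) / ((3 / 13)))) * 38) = 345249 / 5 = 69049.80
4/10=0.40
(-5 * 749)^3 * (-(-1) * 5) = -262618593125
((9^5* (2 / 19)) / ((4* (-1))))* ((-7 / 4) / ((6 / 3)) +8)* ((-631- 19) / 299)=4428675 / 184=24068.89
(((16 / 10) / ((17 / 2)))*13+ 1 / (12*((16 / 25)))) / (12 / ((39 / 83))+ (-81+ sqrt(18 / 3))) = -394237753 / 8467256640 - 7108309*sqrt(6) / 8467256640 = -0.05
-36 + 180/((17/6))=468/17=27.53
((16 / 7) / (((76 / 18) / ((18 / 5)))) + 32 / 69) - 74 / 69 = 20498 / 15295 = 1.34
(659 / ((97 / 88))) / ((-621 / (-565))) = 32765480 / 60237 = 543.94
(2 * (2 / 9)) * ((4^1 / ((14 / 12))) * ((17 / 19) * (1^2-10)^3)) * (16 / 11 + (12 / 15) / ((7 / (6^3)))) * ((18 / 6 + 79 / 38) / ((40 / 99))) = -144429410016 / 442225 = -326597.12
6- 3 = 3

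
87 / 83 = 1.05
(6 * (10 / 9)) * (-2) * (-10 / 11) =400 / 33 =12.12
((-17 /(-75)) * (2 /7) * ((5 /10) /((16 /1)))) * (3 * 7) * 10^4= 425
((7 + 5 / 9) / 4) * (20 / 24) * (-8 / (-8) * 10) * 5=2125 / 27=78.70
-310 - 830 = -1140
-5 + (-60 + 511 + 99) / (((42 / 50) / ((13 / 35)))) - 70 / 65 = 453137 / 1911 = 237.12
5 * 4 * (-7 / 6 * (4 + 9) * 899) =-818090 / 3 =-272696.67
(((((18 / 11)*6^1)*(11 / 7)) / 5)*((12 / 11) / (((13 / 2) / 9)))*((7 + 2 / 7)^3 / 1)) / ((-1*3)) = -1031494176 / 1716715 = -600.85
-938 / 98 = -67 / 7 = -9.57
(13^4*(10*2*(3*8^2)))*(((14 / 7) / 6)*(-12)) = -438696960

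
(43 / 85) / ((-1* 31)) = -43 / 2635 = -0.02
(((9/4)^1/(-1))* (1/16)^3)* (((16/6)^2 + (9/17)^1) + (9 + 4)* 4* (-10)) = 78391/278528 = 0.28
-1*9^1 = -9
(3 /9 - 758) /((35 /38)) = -86374 /105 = -822.61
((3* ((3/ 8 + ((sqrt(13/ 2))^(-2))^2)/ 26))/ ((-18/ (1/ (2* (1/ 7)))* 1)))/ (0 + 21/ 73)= -39347/ 1265472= -0.03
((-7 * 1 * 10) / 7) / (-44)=5 / 22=0.23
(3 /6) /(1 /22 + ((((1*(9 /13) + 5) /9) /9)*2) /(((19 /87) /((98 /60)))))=1100385 /2413423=0.46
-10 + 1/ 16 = -159/ 16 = -9.94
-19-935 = -954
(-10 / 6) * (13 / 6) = -65 / 18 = -3.61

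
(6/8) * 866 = 1299/2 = 649.50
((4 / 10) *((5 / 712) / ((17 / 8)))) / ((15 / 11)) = 22 / 22695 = 0.00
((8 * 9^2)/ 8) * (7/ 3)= 189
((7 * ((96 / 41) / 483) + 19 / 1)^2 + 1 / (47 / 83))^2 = 231515637129954271396 / 1746797198858209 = 132537.22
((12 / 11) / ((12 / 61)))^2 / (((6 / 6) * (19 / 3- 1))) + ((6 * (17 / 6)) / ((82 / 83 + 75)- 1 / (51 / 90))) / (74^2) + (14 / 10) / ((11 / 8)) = 9415572068211 / 1387860329680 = 6.78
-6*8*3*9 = -1296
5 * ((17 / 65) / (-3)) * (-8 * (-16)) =-2176 / 39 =-55.79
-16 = -16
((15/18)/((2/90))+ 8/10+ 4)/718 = 423/7180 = 0.06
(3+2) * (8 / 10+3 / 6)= 13 / 2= 6.50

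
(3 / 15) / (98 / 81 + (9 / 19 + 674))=1539 / 5199385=0.00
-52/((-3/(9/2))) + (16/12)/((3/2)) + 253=2987/9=331.89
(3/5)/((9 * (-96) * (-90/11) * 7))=11/907200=0.00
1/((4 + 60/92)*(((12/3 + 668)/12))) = 23/5992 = 0.00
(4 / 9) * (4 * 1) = 16 / 9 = 1.78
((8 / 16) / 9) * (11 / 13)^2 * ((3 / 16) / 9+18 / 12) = 8833 / 146016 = 0.06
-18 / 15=-1.20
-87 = -87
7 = 7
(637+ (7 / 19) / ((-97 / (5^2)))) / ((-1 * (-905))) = 1173816 / 1667915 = 0.70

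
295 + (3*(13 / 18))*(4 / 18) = 7978 / 27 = 295.48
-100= -100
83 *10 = 830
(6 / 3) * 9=18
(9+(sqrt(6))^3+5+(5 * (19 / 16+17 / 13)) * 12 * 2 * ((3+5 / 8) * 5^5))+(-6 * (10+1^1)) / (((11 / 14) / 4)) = 6 * sqrt(6)+705448649 / 208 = 3391594.74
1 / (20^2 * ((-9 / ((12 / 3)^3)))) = -4 / 225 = -0.02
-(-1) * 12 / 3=4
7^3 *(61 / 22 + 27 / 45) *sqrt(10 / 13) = 127253 *sqrt(130) / 1430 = 1014.62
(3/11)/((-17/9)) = -27/187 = -0.14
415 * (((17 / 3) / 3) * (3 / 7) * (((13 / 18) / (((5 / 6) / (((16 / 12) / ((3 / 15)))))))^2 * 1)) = 19076720 / 1701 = 11215.00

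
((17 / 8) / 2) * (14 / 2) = 119 / 16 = 7.44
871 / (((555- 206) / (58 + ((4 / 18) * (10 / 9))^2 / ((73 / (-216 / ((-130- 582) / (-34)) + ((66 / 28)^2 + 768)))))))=35559101204198 / 242987065839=146.34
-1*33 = -33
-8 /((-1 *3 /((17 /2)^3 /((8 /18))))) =14739 /4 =3684.75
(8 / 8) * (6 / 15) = 2 / 5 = 0.40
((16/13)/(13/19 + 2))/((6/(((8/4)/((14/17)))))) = 152/819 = 0.19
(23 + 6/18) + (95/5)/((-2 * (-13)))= 1877/78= 24.06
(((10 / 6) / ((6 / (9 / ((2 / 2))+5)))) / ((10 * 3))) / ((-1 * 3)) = -7 / 162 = -0.04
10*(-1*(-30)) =300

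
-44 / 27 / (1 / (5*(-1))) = 220 / 27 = 8.15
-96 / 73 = -1.32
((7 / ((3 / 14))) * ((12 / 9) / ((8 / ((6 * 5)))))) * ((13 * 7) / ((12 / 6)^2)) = 22295 / 6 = 3715.83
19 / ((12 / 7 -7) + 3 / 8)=-1064 / 275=-3.87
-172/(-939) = 172/939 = 0.18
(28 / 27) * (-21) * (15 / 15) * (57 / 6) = -1862 / 9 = -206.89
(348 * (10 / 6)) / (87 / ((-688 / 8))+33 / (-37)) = -1845560 / 6057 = -304.70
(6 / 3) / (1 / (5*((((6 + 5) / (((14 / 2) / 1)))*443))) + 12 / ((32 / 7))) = 389840 / 511721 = 0.76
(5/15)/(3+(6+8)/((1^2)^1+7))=0.07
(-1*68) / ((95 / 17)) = -1156 / 95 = -12.17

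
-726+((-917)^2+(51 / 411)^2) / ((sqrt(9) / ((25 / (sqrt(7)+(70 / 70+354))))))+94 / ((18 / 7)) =67589447384440 / 3547847763 - 197283074125 *sqrt(7) / 3547847763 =18903.71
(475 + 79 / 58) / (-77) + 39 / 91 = -25715 / 4466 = -5.76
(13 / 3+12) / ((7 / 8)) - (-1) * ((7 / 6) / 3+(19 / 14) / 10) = 24181 / 1260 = 19.19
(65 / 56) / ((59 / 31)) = 2015 / 3304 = 0.61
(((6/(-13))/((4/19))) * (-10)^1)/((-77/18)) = -5130/1001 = -5.12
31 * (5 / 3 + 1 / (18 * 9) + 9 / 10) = 32302 / 405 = 79.76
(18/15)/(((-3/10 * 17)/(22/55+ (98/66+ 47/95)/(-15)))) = -50416/799425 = -0.06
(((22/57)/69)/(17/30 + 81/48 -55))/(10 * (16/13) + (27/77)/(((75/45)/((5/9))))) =-1761760/206403817713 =-0.00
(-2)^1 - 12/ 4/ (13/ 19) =-83/ 13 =-6.38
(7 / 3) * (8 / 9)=56 / 27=2.07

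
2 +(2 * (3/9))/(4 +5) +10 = 326/27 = 12.07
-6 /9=-2 /3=-0.67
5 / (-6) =-5 / 6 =-0.83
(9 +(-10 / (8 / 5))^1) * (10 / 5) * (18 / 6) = 33 / 2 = 16.50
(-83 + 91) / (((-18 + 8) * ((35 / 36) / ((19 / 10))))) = -1368 / 875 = -1.56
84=84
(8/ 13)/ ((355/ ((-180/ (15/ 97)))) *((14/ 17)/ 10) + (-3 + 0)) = -0.20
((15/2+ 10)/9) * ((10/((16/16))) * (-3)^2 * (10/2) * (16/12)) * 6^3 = 252000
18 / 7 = 2.57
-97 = -97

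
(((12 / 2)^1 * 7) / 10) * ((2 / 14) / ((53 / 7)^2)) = 147 / 14045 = 0.01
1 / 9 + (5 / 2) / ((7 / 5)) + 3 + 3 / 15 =3211 / 630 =5.10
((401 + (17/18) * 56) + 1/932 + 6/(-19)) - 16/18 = 8016151/17708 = 452.69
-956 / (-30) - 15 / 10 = 30.37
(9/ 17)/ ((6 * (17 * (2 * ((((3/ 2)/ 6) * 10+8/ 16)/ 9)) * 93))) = 3/ 35836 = 0.00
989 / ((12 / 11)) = 10879 / 12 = 906.58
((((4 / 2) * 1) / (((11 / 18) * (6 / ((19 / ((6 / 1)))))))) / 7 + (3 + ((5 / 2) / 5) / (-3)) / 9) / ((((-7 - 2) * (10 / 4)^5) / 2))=-14944 / 11694375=-0.00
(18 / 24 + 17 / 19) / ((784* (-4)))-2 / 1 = -476797 / 238336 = -2.00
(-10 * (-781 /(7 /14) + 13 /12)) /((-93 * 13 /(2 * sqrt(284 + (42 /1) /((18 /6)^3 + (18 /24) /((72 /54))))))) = -187310 * sqrt(31479) /76167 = -436.32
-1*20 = -20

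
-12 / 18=-0.67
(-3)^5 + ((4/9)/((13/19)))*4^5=49393/117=422.16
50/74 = 25/37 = 0.68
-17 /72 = -0.24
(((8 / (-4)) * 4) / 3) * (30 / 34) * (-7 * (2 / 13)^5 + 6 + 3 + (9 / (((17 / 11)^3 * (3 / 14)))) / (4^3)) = -2678507984255 / 124043050612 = -21.59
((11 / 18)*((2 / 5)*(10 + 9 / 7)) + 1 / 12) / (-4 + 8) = 0.71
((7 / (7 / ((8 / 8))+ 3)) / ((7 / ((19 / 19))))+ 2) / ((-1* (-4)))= 21 / 40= 0.52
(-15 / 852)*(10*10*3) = -375 / 71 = -5.28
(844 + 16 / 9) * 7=53284 / 9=5920.44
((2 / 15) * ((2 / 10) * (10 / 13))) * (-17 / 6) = -34 / 585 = -0.06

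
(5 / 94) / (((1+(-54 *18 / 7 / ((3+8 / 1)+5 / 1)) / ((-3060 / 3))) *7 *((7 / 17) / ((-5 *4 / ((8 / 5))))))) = -0.23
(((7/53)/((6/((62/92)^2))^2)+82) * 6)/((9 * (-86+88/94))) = -0.64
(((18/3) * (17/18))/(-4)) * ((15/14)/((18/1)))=-85/1008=-0.08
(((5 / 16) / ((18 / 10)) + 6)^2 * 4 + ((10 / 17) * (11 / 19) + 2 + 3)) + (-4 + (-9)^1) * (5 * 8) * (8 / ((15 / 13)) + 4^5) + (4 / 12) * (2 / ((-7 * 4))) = -6281619824539 / 11721024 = -535927.56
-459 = -459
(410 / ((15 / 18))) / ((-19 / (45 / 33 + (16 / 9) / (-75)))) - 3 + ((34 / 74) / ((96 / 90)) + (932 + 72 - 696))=7536896863 / 27838800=270.73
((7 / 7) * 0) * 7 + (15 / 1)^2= 225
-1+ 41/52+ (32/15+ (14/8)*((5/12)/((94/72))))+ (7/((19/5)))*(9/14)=1276241/348270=3.66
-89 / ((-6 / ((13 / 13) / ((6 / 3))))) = 7.42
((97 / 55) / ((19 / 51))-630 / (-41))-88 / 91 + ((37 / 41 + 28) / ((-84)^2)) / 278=6967938309851 / 364187984160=19.13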